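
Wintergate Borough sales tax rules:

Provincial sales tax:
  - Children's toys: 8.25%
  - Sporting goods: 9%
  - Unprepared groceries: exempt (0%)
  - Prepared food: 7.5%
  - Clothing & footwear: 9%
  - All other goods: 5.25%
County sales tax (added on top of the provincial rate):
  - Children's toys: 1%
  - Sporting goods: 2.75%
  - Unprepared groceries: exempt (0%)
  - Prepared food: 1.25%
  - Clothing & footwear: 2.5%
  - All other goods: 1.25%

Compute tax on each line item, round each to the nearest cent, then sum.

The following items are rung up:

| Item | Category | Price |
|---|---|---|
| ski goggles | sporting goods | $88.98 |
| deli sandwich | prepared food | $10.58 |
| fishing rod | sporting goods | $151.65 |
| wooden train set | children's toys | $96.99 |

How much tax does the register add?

$38.18

Ski goggles $88.98: sporting goods → 9% + 2.75% county = 11.75% → $10.46
Deli sandwich $10.58: prepared food → 7.5% + 1.25% county = 8.75% → $0.93
Fishing rod $151.65: sporting goods → 9% + 2.75% county = 11.75% → $17.82
Wooden train set $96.99: children's toys → 8.25% + 1% county = 9.25% → $8.97
Total tax = $10.46 + $0.93 + $17.82 + $8.97 = $38.18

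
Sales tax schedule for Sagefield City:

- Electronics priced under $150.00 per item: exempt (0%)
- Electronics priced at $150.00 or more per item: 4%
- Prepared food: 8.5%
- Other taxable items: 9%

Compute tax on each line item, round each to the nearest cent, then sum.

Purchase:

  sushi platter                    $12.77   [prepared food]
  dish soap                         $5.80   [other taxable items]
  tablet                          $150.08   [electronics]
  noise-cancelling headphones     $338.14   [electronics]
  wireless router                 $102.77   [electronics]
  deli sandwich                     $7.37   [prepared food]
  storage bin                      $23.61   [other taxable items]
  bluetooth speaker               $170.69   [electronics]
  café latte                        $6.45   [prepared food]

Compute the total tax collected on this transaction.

$31.27

Sushi platter $12.77: prepared food → 8.5% → $1.09
Dish soap $5.80: other taxable items → 9% → $0.52
Tablet $150.08: electronics, $150.00 or more → 4% → $6.00
Noise-cancelling headphones $338.14: electronics, $150.00 or more → 4% → $13.53
Wireless router $102.77: electronics, under $150.00 → 0% → $0.00
Deli sandwich $7.37: prepared food → 8.5% → $0.63
Storage bin $23.61: other taxable items → 9% → $2.12
Bluetooth speaker $170.69: electronics, $150.00 or more → 4% → $6.83
Café latte $6.45: prepared food → 8.5% → $0.55
Total tax = $1.09 + $0.52 + $6.00 + $13.53 + $0.63 + $2.12 + $6.83 + $0.55 = $31.27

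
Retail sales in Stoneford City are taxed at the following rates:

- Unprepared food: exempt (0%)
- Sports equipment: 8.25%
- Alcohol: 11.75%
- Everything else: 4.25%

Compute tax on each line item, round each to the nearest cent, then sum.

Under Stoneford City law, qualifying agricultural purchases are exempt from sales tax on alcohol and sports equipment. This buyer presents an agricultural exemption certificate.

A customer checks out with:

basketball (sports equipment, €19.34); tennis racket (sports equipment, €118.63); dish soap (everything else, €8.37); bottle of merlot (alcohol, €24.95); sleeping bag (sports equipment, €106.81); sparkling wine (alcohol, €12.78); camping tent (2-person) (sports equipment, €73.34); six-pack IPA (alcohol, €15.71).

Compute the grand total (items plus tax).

€380.29

Basketball €19.34: sports equipment, buyer-exempt → 0% → €0.00
Tennis racket €118.63: sports equipment, buyer-exempt → 0% → €0.00
Dish soap €8.37: everything else → 4.25% → €0.36
Bottle of merlot €24.95: alcohol, buyer-exempt → 0% → €0.00
Sleeping bag €106.81: sports equipment, buyer-exempt → 0% → €0.00
Sparkling wine €12.78: alcohol, buyer-exempt → 0% → €0.00
Camping tent (2-person) €73.34: sports equipment, buyer-exempt → 0% → €0.00
Six-pack IPA €15.71: alcohol, buyer-exempt → 0% → €0.00
Subtotal = €379.93; tax = €0.36; total due = €380.29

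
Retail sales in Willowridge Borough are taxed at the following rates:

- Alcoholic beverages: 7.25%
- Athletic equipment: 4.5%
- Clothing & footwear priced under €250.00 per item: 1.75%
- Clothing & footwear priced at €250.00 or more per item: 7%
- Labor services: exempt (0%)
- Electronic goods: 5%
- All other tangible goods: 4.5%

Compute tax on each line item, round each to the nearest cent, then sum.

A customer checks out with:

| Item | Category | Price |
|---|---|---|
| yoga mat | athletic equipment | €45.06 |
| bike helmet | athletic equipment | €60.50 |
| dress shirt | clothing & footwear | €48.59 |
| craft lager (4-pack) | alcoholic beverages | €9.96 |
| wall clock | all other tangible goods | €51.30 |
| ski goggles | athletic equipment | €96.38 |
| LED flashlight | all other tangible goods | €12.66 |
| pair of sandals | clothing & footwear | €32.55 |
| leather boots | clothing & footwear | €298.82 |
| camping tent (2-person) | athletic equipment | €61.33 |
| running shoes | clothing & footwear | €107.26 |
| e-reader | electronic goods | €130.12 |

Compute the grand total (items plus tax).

€1000.71

Yoga mat €45.06: athletic equipment → 4.5% → €2.03
Bike helmet €60.50: athletic equipment → 4.5% → €2.72
Dress shirt €48.59: clothing & footwear, under €250.00 → 1.75% → €0.85
Craft lager (4-pack) €9.96: alcoholic beverages → 7.25% → €0.72
Wall clock €51.30: all other tangible goods → 4.5% → €2.31
Ski goggles €96.38: athletic equipment → 4.5% → €4.34
LED flashlight €12.66: all other tangible goods → 4.5% → €0.57
Pair of sandals €32.55: clothing & footwear, under €250.00 → 1.75% → €0.57
Leather boots €298.82: clothing & footwear, €250.00 or more → 7% → €20.92
Camping tent (2-person) €61.33: athletic equipment → 4.5% → €2.76
Running shoes €107.26: clothing & footwear, under €250.00 → 1.75% → €1.88
E-reader €130.12: electronic goods → 5% → €6.51
Subtotal = €954.53; tax = €46.18; total due = €1000.71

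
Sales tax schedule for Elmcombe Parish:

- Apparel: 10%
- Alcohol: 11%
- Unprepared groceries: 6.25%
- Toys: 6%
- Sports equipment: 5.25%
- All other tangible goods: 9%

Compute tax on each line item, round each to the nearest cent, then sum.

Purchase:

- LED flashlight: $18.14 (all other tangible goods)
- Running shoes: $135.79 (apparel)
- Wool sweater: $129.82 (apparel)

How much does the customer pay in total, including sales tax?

LED flashlight $18.14: all other tangible goods → 9% → $1.63
Running shoes $135.79: apparel → 10% → $13.58
Wool sweater $129.82: apparel → 10% → $12.98
Subtotal = $283.75; tax = $28.19; total due = $311.94

$311.94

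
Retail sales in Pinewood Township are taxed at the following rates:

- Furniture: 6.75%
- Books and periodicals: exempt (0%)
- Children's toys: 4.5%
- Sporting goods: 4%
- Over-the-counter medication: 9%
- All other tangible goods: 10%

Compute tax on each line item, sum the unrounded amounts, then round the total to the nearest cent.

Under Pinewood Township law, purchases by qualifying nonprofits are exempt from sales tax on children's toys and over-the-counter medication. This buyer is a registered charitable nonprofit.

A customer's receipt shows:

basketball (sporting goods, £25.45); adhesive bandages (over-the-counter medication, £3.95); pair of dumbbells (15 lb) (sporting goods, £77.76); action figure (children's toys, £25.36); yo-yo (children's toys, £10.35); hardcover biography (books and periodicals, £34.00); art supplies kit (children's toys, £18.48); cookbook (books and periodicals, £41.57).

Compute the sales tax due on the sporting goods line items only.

£4.13

Basketball £25.45: sporting goods → 4% → £1.018
Pair of dumbbells (15 lb) £77.76: sporting goods → 4% → £3.1104
Tax on sporting goods: unrounded sum = £4.1284 → £4.13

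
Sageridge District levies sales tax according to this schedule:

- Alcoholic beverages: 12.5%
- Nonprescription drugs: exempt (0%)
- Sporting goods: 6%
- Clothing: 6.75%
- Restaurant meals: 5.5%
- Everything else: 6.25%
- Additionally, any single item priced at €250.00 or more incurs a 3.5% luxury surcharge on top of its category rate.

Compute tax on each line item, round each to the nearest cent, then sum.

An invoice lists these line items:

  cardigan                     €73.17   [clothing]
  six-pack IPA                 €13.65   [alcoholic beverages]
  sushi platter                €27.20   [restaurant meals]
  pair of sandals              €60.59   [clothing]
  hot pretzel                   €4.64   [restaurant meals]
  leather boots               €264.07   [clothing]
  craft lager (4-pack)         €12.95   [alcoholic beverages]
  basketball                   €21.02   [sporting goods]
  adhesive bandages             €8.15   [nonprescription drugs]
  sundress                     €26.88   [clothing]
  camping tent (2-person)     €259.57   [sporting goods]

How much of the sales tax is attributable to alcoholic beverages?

€3.33

Six-pack IPA €13.65: alcoholic beverages → 12.5% → €1.71
Craft lager (4-pack) €12.95: alcoholic beverages → 12.5% → €1.62
Tax on alcoholic beverages = €1.71 + €1.62 = €3.33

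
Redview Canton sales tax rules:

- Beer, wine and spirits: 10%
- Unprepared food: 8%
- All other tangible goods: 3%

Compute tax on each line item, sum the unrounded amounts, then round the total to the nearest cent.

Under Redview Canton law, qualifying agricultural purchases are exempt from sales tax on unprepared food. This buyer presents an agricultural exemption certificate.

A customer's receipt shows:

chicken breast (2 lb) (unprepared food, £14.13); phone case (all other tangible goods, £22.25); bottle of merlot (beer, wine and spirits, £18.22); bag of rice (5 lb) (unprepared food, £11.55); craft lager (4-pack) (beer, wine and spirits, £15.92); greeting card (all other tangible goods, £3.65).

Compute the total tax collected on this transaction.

£4.19

Chicken breast (2 lb) £14.13: unprepared food, buyer-exempt → 0% → £0.00
Phone case £22.25: all other tangible goods → 3% → £0.6675
Bottle of merlot £18.22: beer, wine and spirits → 10% → £1.822
Bag of rice (5 lb) £11.55: unprepared food, buyer-exempt → 0% → £0.00
Craft lager (4-pack) £15.92: beer, wine and spirits → 10% → £1.592
Greeting card £3.65: all other tangible goods → 3% → £0.1095
Unrounded tax sum = £4.191 → £4.19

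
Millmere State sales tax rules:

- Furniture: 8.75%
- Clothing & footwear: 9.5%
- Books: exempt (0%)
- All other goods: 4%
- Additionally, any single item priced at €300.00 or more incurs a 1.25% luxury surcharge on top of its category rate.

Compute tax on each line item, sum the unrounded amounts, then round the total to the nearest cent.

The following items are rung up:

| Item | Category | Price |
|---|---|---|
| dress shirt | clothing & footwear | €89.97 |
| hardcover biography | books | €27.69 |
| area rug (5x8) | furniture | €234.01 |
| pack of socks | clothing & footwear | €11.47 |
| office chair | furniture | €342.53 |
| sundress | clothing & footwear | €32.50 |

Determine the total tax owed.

€67.45

Dress shirt €89.97: clothing & footwear → 9.5% → €8.54715
Hardcover biography €27.69: books → 0% → €0.00
Area rug (5x8) €234.01: furniture → 8.75% → €20.475875
Pack of socks €11.47: clothing & footwear → 9.5% → €1.08965
Office chair €342.53: furniture → 8.75% + 1.25% surcharge = 10% → €34.253
Sundress €32.50: clothing & footwear → 9.5% → €3.0875
Unrounded tax sum = €67.453175 → €67.45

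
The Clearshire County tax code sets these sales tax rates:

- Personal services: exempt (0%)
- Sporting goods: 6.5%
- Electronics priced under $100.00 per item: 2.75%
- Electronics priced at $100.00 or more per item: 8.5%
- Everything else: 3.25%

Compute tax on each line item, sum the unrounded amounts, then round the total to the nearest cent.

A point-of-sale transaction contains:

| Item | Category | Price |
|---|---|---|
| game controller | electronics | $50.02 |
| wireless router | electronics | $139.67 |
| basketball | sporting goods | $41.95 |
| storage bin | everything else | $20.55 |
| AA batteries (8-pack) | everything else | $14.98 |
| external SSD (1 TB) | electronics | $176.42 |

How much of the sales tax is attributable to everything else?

Storage bin $20.55: everything else → 3.25% → $0.667875
AA batteries (8-pack) $14.98: everything else → 3.25% → $0.48685
Tax on everything else: unrounded sum = $1.154725 → $1.15

$1.15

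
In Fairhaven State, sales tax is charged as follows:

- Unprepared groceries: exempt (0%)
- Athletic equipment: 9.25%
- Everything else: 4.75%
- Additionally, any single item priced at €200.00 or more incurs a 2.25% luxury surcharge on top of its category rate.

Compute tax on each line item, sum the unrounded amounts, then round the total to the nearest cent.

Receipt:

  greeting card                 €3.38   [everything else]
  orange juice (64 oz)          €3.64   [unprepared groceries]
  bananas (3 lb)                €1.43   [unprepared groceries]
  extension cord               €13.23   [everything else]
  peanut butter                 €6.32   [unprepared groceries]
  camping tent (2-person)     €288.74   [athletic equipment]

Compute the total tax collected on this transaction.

€33.99

Greeting card €3.38: everything else → 4.75% → €0.16055
Orange juice (64 oz) €3.64: unprepared groceries → 0% → €0.00
Bananas (3 lb) €1.43: unprepared groceries → 0% → €0.00
Extension cord €13.23: everything else → 4.75% → €0.628425
Peanut butter €6.32: unprepared groceries → 0% → €0.00
Camping tent (2-person) €288.74: athletic equipment → 9.25% + 2.25% surcharge = 11.5% → €33.2051
Unrounded tax sum = €33.994075 → €33.99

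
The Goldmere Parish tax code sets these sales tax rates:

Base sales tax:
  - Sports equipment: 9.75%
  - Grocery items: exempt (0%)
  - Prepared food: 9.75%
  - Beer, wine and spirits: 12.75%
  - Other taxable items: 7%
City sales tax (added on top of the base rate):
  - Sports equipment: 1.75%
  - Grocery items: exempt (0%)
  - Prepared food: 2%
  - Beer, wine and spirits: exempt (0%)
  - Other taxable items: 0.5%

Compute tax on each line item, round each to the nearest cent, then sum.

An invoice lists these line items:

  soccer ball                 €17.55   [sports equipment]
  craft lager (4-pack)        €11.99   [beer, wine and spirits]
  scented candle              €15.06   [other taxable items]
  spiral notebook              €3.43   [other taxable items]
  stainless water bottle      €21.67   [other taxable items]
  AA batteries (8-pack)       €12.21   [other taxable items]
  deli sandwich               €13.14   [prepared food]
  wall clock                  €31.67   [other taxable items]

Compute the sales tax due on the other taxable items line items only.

€6.32

Scented candle €15.06: other taxable items → 7% + 0.5% city = 7.5% → €1.13
Spiral notebook €3.43: other taxable items → 7% + 0.5% city = 7.5% → €0.26
Stainless water bottle €21.67: other taxable items → 7% + 0.5% city = 7.5% → €1.63
AA batteries (8-pack) €12.21: other taxable items → 7% + 0.5% city = 7.5% → €0.92
Wall clock €31.67: other taxable items → 7% + 0.5% city = 7.5% → €2.38
Tax on other taxable items = €1.13 + €0.26 + €1.63 + €0.92 + €2.38 = €6.32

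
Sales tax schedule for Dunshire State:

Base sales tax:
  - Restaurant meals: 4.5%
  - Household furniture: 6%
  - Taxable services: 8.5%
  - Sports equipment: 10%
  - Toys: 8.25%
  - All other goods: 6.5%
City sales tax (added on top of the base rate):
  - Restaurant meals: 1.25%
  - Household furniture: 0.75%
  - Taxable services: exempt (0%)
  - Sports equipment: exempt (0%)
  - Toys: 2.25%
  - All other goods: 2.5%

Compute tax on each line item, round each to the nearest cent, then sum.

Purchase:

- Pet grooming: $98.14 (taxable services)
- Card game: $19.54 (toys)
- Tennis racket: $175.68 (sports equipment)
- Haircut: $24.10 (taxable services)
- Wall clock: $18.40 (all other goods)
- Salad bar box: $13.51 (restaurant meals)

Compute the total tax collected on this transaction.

$32.45

Pet grooming $98.14: taxable services → 8.5% + 0% city = 8.5% → $8.34
Card game $19.54: toys → 8.25% + 2.25% city = 10.5% → $2.05
Tennis racket $175.68: sports equipment → 10% + 0% city = 10% → $17.57
Haircut $24.10: taxable services → 8.5% + 0% city = 8.5% → $2.05
Wall clock $18.40: all other goods → 6.5% + 2.5% city = 9% → $1.66
Salad bar box $13.51: restaurant meals → 4.5% + 1.25% city = 5.75% → $0.78
Total tax = $8.34 + $2.05 + $17.57 + $2.05 + $1.66 + $0.78 = $32.45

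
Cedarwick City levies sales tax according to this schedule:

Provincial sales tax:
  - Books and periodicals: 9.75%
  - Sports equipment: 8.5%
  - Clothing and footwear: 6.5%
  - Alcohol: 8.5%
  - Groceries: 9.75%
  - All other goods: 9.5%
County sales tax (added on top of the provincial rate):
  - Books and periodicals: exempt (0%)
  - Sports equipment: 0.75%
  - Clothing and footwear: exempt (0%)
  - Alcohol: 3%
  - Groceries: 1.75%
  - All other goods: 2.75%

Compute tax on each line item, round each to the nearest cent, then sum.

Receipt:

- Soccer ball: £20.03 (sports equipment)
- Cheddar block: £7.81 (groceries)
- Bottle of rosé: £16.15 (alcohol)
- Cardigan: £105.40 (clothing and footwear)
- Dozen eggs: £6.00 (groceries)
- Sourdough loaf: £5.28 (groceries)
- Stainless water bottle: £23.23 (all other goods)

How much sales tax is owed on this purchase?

Soccer ball £20.03: sports equipment → 8.5% + 0.75% county = 9.25% → £1.85
Cheddar block £7.81: groceries → 9.75% + 1.75% county = 11.5% → £0.90
Bottle of rosé £16.15: alcohol → 8.5% + 3% county = 11.5% → £1.86
Cardigan £105.40: clothing and footwear → 6.5% + 0% county = 6.5% → £6.85
Dozen eggs £6.00: groceries → 9.75% + 1.75% county = 11.5% → £0.69
Sourdough loaf £5.28: groceries → 9.75% + 1.75% county = 11.5% → £0.61
Stainless water bottle £23.23: all other goods → 9.5% + 2.75% county = 12.25% → £2.85
Total tax = £1.85 + £0.90 + £1.86 + £6.85 + £0.69 + £0.61 + £2.85 = £15.61

£15.61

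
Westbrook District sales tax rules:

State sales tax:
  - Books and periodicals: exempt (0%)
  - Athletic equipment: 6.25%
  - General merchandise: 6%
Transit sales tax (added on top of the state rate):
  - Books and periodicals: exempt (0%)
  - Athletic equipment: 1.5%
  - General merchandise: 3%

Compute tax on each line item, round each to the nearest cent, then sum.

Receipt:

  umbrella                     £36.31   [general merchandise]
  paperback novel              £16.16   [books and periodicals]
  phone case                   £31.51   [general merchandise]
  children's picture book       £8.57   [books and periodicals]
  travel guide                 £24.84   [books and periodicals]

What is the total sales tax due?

£6.11

Umbrella £36.31: general merchandise → 6% + 3% transit = 9% → £3.27
Paperback novel £16.16: books and periodicals → 0% + 0% transit = 0% → £0.00
Phone case £31.51: general merchandise → 6% + 3% transit = 9% → £2.84
Children's picture book £8.57: books and periodicals → 0% + 0% transit = 0% → £0.00
Travel guide £24.84: books and periodicals → 0% + 0% transit = 0% → £0.00
Total tax = £3.27 + £2.84 = £6.11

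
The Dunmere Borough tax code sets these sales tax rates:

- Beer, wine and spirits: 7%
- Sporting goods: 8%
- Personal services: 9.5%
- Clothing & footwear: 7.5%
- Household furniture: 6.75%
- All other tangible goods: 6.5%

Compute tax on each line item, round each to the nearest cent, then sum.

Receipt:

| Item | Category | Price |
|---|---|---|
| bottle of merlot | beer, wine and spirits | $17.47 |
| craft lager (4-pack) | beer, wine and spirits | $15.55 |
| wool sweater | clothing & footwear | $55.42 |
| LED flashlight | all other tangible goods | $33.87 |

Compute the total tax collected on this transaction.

$8.67

Bottle of merlot $17.47: beer, wine and spirits → 7% → $1.22
Craft lager (4-pack) $15.55: beer, wine and spirits → 7% → $1.09
Wool sweater $55.42: clothing & footwear → 7.5% → $4.16
LED flashlight $33.87: all other tangible goods → 6.5% → $2.20
Total tax = $1.22 + $1.09 + $4.16 + $2.20 = $8.67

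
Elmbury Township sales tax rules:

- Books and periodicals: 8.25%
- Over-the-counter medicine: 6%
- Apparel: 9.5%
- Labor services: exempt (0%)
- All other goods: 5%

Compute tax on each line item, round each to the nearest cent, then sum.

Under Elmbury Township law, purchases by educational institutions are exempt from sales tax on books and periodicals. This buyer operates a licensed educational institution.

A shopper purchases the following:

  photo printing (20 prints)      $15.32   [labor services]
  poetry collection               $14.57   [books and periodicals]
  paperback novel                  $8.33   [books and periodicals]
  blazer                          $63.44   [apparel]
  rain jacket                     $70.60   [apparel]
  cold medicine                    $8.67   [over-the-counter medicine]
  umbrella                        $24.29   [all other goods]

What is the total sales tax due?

Photo printing (20 prints) $15.32: labor services → 0% → $0.00
Poetry collection $14.57: books and periodicals, buyer-exempt → 0% → $0.00
Paperback novel $8.33: books and periodicals, buyer-exempt → 0% → $0.00
Blazer $63.44: apparel → 9.5% → $6.03
Rain jacket $70.60: apparel → 9.5% → $6.71
Cold medicine $8.67: over-the-counter medicine → 6% → $0.52
Umbrella $24.29: all other goods → 5% → $1.21
Total tax = $6.03 + $6.71 + $0.52 + $1.21 = $14.47

$14.47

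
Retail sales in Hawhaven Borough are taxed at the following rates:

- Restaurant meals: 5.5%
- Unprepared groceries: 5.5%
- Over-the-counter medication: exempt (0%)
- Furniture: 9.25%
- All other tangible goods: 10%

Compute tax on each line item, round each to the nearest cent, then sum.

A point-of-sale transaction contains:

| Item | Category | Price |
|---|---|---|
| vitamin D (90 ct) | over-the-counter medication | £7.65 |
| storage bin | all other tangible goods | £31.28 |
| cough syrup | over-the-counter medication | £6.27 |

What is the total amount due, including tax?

£48.33

Vitamin D (90 ct) £7.65: over-the-counter medication → 0% → £0.00
Storage bin £31.28: all other tangible goods → 10% → £3.13
Cough syrup £6.27: over-the-counter medication → 0% → £0.00
Subtotal = £45.20; tax = £3.13; total due = £48.33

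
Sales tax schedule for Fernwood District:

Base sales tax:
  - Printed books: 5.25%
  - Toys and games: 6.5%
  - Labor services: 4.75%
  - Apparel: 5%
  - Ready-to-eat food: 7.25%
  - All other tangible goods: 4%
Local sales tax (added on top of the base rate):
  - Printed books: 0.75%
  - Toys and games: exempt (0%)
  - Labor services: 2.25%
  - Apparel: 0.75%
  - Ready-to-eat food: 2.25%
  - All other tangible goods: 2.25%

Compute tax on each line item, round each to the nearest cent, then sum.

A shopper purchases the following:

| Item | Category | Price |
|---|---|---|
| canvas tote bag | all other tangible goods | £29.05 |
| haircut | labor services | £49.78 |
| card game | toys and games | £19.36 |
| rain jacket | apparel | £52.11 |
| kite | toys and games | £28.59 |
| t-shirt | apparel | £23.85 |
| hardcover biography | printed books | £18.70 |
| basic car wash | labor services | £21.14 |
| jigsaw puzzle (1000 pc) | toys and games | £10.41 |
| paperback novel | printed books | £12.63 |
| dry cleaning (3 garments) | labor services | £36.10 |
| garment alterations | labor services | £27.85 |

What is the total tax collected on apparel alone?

Rain jacket £52.11: apparel → 5% + 0.75% local = 5.75% → £3.00
T-shirt £23.85: apparel → 5% + 0.75% local = 5.75% → £1.37
Tax on apparel = £3.00 + £1.37 = £4.37

£4.37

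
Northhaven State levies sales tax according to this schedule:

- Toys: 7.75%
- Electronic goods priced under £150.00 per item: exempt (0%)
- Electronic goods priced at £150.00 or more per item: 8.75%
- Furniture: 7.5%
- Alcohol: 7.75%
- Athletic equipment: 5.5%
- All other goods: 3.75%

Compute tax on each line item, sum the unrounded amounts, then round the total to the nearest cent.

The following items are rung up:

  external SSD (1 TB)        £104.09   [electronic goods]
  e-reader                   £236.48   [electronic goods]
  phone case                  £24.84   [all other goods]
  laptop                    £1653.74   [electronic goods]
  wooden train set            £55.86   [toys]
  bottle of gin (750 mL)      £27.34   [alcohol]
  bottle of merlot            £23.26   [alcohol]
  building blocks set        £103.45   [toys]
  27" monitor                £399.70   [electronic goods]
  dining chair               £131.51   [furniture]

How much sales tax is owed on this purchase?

External SSD (1 TB) £104.09: electronic goods, under £150.00 → 0% → £0.00
E-reader £236.48: electronic goods, £150.00 or more → 8.75% → £20.692
Phone case £24.84: all other goods → 3.75% → £0.9315
Laptop £1653.74: electronic goods, £150.00 or more → 8.75% → £144.70225
Wooden train set £55.86: toys → 7.75% → £4.32915
Bottle of gin (750 mL) £27.34: alcohol → 7.75% → £2.11885
Bottle of merlot £23.26: alcohol → 7.75% → £1.80265
Building blocks set £103.45: toys → 7.75% → £8.017375
27" monitor £399.70: electronic goods, £150.00 or more → 8.75% → £34.97375
Dining chair £131.51: furniture → 7.5% → £9.86325
Unrounded tax sum = £227.430775 → £227.43

£227.43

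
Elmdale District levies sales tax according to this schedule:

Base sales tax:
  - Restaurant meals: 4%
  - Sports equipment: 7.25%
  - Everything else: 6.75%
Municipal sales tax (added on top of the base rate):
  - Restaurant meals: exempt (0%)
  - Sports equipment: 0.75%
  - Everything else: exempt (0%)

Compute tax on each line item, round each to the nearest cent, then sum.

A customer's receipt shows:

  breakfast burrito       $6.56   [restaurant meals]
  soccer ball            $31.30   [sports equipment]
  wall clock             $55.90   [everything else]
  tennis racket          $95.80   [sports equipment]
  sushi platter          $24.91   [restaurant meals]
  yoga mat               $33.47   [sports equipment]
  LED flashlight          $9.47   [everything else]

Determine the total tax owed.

$18.51

Breakfast burrito $6.56: restaurant meals → 4% + 0% municipal = 4% → $0.26
Soccer ball $31.30: sports equipment → 7.25% + 0.75% municipal = 8% → $2.50
Wall clock $55.90: everything else → 6.75% + 0% municipal = 6.75% → $3.77
Tennis racket $95.80: sports equipment → 7.25% + 0.75% municipal = 8% → $7.66
Sushi platter $24.91: restaurant meals → 4% + 0% municipal = 4% → $1.00
Yoga mat $33.47: sports equipment → 7.25% + 0.75% municipal = 8% → $2.68
LED flashlight $9.47: everything else → 6.75% + 0% municipal = 6.75% → $0.64
Total tax = $0.26 + $2.50 + $3.77 + $7.66 + $1.00 + $2.68 + $0.64 = $18.51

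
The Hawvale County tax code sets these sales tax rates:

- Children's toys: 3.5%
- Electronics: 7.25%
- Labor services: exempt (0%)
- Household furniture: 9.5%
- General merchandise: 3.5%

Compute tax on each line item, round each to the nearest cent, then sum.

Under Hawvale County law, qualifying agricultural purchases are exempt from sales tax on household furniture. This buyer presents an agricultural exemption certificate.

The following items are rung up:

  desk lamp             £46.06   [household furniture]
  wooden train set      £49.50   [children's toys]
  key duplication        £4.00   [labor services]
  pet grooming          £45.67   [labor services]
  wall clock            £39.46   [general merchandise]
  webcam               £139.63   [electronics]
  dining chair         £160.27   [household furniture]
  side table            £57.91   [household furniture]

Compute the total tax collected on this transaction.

Desk lamp £46.06: household furniture, buyer-exempt → 0% → £0.00
Wooden train set £49.50: children's toys → 3.5% → £1.73
Key duplication £4.00: labor services → 0% → £0.00
Pet grooming £45.67: labor services → 0% → £0.00
Wall clock £39.46: general merchandise → 3.5% → £1.38
Webcam £139.63: electronics → 7.25% → £10.12
Dining chair £160.27: household furniture, buyer-exempt → 0% → £0.00
Side table £57.91: household furniture, buyer-exempt → 0% → £0.00
Total tax = £1.73 + £1.38 + £10.12 = £13.23

£13.23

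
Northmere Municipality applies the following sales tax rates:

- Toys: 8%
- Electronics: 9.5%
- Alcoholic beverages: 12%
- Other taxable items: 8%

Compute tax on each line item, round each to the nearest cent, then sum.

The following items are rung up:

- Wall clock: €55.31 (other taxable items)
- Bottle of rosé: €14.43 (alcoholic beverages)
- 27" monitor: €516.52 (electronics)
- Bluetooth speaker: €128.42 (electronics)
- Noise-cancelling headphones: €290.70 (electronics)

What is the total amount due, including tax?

€1100.42

Wall clock €55.31: other taxable items → 8% → €4.42
Bottle of rosé €14.43: alcoholic beverages → 12% → €1.73
27" monitor €516.52: electronics → 9.5% → €49.07
Bluetooth speaker €128.42: electronics → 9.5% → €12.20
Noise-cancelling headphones €290.70: electronics → 9.5% → €27.62
Subtotal = €1005.38; tax = €95.04; total due = €1100.42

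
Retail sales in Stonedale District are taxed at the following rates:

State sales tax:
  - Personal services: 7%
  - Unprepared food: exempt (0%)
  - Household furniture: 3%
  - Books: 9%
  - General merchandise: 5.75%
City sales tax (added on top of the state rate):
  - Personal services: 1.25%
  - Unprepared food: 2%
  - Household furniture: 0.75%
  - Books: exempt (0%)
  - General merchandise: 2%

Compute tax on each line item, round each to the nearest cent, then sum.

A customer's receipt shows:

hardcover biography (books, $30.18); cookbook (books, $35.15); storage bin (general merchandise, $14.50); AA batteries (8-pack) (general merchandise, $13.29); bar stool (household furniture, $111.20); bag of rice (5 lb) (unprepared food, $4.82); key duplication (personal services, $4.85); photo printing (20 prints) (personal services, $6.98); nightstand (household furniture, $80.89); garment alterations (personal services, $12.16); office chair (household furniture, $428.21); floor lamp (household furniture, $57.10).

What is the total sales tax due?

Hardcover biography $30.18: books → 9% + 0% city = 9% → $2.72
Cookbook $35.15: books → 9% + 0% city = 9% → $3.16
Storage bin $14.50: general merchandise → 5.75% + 2% city = 7.75% → $1.12
AA batteries (8-pack) $13.29: general merchandise → 5.75% + 2% city = 7.75% → $1.03
Bar stool $111.20: household furniture → 3% + 0.75% city = 3.75% → $4.17
Bag of rice (5 lb) $4.82: unprepared food → 0% + 2% city = 2% → $0.10
Key duplication $4.85: personal services → 7% + 1.25% city = 8.25% → $0.40
Photo printing (20 prints) $6.98: personal services → 7% + 1.25% city = 8.25% → $0.58
Nightstand $80.89: household furniture → 3% + 0.75% city = 3.75% → $3.03
Garment alterations $12.16: personal services → 7% + 1.25% city = 8.25% → $1.00
Office chair $428.21: household furniture → 3% + 0.75% city = 3.75% → $16.06
Floor lamp $57.10: household furniture → 3% + 0.75% city = 3.75% → $2.14
Total tax = $2.72 + $3.16 + $1.12 + $1.03 + $4.17 + $0.10 + $0.40 + $0.58 + $3.03 + $1.00 + $16.06 + $2.14 = $35.51

$35.51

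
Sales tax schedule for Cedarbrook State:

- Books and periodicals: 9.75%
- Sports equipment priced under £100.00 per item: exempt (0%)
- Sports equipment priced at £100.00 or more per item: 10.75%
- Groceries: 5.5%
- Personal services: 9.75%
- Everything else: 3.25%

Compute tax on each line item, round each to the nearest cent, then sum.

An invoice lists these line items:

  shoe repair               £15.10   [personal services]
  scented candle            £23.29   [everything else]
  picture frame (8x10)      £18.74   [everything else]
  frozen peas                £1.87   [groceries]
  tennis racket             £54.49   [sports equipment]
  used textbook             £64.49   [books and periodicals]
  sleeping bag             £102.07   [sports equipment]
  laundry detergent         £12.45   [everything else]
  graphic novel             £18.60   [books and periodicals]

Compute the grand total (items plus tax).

£333.51

Shoe repair £15.10: personal services → 9.75% → £1.47
Scented candle £23.29: everything else → 3.25% → £0.76
Picture frame (8x10) £18.74: everything else → 3.25% → £0.61
Frozen peas £1.87: groceries → 5.5% → £0.10
Tennis racket £54.49: sports equipment, under £100.00 → 0% → £0.00
Used textbook £64.49: books and periodicals → 9.75% → £6.29
Sleeping bag £102.07: sports equipment, £100.00 or more → 10.75% → £10.97
Laundry detergent £12.45: everything else → 3.25% → £0.40
Graphic novel £18.60: books and periodicals → 9.75% → £1.81
Subtotal = £311.10; tax = £22.41; total due = £333.51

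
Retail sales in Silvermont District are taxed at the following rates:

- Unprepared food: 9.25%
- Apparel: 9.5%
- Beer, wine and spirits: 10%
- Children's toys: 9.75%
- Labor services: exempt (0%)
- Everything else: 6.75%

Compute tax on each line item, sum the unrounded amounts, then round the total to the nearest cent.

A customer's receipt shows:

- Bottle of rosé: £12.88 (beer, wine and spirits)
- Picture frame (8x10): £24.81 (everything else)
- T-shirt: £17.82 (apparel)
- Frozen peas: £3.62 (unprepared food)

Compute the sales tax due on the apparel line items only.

£1.69

T-shirt £17.82: apparel → 9.5% → £1.6929
Tax on apparel: unrounded sum = £1.6929 → £1.69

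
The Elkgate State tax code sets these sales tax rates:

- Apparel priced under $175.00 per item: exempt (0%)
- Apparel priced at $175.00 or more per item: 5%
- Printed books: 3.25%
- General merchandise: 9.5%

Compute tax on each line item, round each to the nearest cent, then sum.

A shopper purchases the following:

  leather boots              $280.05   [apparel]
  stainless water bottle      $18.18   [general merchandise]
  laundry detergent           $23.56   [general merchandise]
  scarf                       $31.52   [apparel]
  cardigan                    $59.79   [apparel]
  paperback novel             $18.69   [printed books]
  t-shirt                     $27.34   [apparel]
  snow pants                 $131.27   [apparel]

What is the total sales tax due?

Leather boots $280.05: apparel, $175.00 or more → 5% → $14.00
Stainless water bottle $18.18: general merchandise → 9.5% → $1.73
Laundry detergent $23.56: general merchandise → 9.5% → $2.24
Scarf $31.52: apparel, under $175.00 → 0% → $0.00
Cardigan $59.79: apparel, under $175.00 → 0% → $0.00
Paperback novel $18.69: printed books → 3.25% → $0.61
T-shirt $27.34: apparel, under $175.00 → 0% → $0.00
Snow pants $131.27: apparel, under $175.00 → 0% → $0.00
Total tax = $14.00 + $1.73 + $2.24 + $0.61 = $18.58

$18.58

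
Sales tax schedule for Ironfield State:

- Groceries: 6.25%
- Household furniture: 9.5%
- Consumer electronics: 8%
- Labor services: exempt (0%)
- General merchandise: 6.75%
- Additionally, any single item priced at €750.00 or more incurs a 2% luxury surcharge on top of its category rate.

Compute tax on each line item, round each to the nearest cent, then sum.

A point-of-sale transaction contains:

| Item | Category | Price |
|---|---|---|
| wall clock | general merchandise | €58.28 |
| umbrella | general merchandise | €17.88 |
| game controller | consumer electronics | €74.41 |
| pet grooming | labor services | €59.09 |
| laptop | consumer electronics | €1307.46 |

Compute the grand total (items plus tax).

€1658.96

Wall clock €58.28: general merchandise → 6.75% → €3.93
Umbrella €17.88: general merchandise → 6.75% → €1.21
Game controller €74.41: consumer electronics → 8% → €5.95
Pet grooming €59.09: labor services → 0% → €0.00
Laptop €1307.46: consumer electronics → 8% + 2% surcharge = 10% → €130.75
Subtotal = €1517.12; tax = €141.84; total due = €1658.96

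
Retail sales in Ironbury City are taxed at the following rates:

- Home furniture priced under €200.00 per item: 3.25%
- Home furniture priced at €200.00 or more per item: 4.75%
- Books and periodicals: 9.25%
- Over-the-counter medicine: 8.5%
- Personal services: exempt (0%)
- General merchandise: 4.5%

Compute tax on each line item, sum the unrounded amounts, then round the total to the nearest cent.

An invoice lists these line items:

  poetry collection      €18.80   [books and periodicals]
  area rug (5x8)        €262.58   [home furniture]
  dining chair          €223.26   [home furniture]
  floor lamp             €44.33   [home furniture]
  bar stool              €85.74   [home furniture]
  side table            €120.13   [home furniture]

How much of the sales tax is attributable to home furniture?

€31.21

Area rug (5x8) €262.58: home furniture, €200.00 or more → 4.75% → €12.47255
Dining chair €223.26: home furniture, €200.00 or more → 4.75% → €10.60485
Floor lamp €44.33: home furniture, under €200.00 → 3.25% → €1.440725
Bar stool €85.74: home furniture, under €200.00 → 3.25% → €2.78655
Side table €120.13: home furniture, under €200.00 → 3.25% → €3.904225
Tax on home furniture: unrounded sum = €31.2089 → €31.21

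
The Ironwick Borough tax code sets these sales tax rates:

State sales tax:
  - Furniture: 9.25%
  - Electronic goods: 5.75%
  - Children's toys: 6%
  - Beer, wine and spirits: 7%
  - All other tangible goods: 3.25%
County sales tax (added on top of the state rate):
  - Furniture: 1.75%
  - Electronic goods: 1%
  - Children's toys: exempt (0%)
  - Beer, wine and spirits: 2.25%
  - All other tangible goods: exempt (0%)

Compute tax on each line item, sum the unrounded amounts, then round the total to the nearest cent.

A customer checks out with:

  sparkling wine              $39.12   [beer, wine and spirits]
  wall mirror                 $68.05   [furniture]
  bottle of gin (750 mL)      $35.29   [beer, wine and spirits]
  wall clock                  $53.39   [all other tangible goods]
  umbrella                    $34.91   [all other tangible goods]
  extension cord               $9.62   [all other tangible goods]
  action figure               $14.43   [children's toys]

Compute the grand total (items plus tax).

$273.23

Sparkling wine $39.12: beer, wine and spirits → 7% + 2.25% county = 9.25% → $3.6186
Wall mirror $68.05: furniture → 9.25% + 1.75% county = 11% → $7.4855
Bottle of gin (750 mL) $35.29: beer, wine and spirits → 7% + 2.25% county = 9.25% → $3.264325
Wall clock $53.39: all other tangible goods → 3.25% + 0% county = 3.25% → $1.735175
Umbrella $34.91: all other tangible goods → 3.25% + 0% county = 3.25% → $1.134575
Extension cord $9.62: all other tangible goods → 3.25% + 0% county = 3.25% → $0.31265
Action figure $14.43: children's toys → 6% + 0% county = 6% → $0.8658
Subtotal = $254.81; unrounded tax = $18.416625 → $18.42; total due = $273.23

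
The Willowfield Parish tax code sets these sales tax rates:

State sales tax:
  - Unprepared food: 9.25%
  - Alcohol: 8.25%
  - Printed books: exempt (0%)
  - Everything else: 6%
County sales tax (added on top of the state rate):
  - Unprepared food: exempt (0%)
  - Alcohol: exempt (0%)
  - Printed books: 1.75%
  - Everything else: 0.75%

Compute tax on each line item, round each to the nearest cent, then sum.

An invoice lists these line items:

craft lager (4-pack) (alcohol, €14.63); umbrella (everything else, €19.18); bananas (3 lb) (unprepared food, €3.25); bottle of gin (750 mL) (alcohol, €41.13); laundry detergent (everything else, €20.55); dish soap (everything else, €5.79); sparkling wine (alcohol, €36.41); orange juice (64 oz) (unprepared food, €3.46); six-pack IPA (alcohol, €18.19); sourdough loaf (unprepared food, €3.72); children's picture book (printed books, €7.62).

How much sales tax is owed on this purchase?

€13.26

Craft lager (4-pack) €14.63: alcohol → 8.25% + 0% county = 8.25% → €1.21
Umbrella €19.18: everything else → 6% + 0.75% county = 6.75% → €1.29
Bananas (3 lb) €3.25: unprepared food → 9.25% + 0% county = 9.25% → €0.30
Bottle of gin (750 mL) €41.13: alcohol → 8.25% + 0% county = 8.25% → €3.39
Laundry detergent €20.55: everything else → 6% + 0.75% county = 6.75% → €1.39
Dish soap €5.79: everything else → 6% + 0.75% county = 6.75% → €0.39
Sparkling wine €36.41: alcohol → 8.25% + 0% county = 8.25% → €3.00
Orange juice (64 oz) €3.46: unprepared food → 9.25% + 0% county = 9.25% → €0.32
Six-pack IPA €18.19: alcohol → 8.25% + 0% county = 8.25% → €1.50
Sourdough loaf €3.72: unprepared food → 9.25% + 0% county = 9.25% → €0.34
Children's picture book €7.62: printed books → 0% + 1.75% county = 1.75% → €0.13
Total tax = €1.21 + €1.29 + €0.30 + €3.39 + €1.39 + €0.39 + €3.00 + €0.32 + €1.50 + €0.34 + €0.13 = €13.26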